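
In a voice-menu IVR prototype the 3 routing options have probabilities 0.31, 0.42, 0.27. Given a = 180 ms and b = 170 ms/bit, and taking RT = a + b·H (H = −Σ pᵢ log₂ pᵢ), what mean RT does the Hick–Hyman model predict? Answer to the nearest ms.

445 ms

Entropy contributions −pᵢ log₂ pᵢ: 0.5238, 0.5256, 0.5100; sum H = 1.5595 bits.
RT = a + bH = 180 + 170·1.5595 = 445.11 ms.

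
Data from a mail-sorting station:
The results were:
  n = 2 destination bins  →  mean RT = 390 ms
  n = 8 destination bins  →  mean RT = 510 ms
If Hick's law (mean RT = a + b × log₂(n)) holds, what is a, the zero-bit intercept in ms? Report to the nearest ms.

330 ms

b = (RT₂ − RT₁)/(log₂ n₂ − log₂ n₁) = (510 − 390)/(3 − 1) = 60 ms/bit.
Intercept: a = 390 − 60·log₂(2) = 330.000 ms.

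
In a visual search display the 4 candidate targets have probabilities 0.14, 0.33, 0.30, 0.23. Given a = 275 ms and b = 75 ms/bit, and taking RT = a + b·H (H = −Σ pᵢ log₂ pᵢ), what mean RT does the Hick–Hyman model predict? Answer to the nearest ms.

Entropy contributions −pᵢ log₂ pᵢ: 0.3971, 0.5278, 0.5211, 0.4877; sum H = 1.9337 bits.
RT = a + bH = 275 + 75·1.9337 = 420.03 ms.

420 ms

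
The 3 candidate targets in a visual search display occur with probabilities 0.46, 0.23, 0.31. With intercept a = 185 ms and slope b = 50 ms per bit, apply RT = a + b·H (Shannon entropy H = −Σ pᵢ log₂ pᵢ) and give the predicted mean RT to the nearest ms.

261 ms

Entropy contributions −pᵢ log₂ pᵢ: 0.5153, 0.4877, 0.5238; sum H = 1.5268 bits.
RT = a + bH = 185 + 50·1.5268 = 261.34 ms.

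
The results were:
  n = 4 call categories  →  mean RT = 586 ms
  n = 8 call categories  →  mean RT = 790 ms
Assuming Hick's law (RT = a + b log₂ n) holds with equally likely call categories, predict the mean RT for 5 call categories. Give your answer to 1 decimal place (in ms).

651.7 ms

RT is linear in log₂ n, so two points fix the line:
  b = (790 − 586) / (log₂ 8 − log₂ 4) = 204 / (3 − 2) = 204.000 ms/bit
  a = 586 − 204.000 × 2 = 178.000 ms
Then RT(5) = 178.000 + 204.000 × log₂ 5 = 178.000 + 204.000 × 2.3219 ≈ 651.673 ms.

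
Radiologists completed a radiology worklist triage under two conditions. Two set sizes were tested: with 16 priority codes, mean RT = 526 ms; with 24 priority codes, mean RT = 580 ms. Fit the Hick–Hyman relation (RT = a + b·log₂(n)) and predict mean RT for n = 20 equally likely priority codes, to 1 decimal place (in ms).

With log₂ n on the abscissa the relation is linear; from the two conditions:
  b = (580 − 526) / (log₂ 24 − log₂ 16) = 54 / (4.5850 − 4) = 92.314 ms/bit
  a = 526 − 92.314 × 4 = 156.746 ms
Then RT(20) = 156.746 + 92.314 × log₂ 20 = 156.746 + 92.314 × 4.3219 ≈ 555.718 ms.

555.7 ms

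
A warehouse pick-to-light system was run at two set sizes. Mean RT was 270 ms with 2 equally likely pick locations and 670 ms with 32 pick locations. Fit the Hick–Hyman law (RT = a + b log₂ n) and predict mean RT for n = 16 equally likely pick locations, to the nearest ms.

570 ms

RT is linear in log₂ n, so two points fix the line:
  b = (670 − 270) / (log₂ 32 − log₂ 2) = 400 / (5 − 1) = 100 ms/bit
  a = 270 − 100 × 1 = 170 ms
Then RT(16) = 170 + 100 × log₂ 16 = 170 + 100 × 4 ≈ 570.000 ms.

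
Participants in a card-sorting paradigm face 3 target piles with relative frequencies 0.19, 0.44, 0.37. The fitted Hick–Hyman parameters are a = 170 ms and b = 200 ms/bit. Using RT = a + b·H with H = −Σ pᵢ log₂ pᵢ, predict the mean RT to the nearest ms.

471 ms

Entropy contributions −pᵢ log₂ pᵢ: 0.4552, 0.5211, 0.5307; sum H = 1.5071 bits.
RT = a + bH = 170 + 200·1.5071 = 471.42 ms.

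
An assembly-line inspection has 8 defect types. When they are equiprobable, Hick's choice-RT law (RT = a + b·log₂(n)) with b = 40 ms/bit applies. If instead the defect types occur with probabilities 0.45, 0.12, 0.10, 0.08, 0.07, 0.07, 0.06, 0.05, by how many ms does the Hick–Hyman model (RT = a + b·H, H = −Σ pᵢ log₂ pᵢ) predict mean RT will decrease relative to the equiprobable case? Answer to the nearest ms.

20 ms

The RT saving is b·ΔH. Equiprobable H₀ = log₂(8) = 3.0000 bits; with the given probabilities H = 2.5059 bits.
b·(H₀ − H) = 40 × (3.0000 − 2.5059) = 19.76 ms.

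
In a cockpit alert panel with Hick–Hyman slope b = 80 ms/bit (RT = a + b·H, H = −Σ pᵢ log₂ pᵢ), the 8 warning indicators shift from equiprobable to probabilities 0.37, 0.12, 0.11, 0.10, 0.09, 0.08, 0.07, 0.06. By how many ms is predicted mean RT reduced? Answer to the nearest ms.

Equiprobable entropy H₀ = log₂ 8 = 3.0000 bits.
Skewed entropy H = −Σ pᵢ log₂ pᵢ = 2.6965 bits.
ΔRT = b·(H₀ − H) = 80 × 0.3035 = 24.28 ms.

24 ms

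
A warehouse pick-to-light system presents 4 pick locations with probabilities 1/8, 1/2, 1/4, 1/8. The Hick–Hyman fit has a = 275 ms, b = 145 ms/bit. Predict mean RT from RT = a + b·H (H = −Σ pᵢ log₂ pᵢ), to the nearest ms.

Each term −pᵢ log₂ pᵢ: 0.125·3 + 0.5·1 + 0.25·2 + 0.125·3; summed, H = 1.750 bits.
Mean RT = a + bH = 275 + 145·1.750 = 528.75 ms.

529 ms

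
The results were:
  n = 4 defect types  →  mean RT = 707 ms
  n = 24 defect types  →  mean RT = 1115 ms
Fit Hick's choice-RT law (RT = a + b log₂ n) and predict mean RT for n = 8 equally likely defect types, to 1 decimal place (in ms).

864.8 ms

With log₂ n on the abscissa the relation is linear; from the two conditions:
  b = (1115 − 707) / (log₂ 24 − log₂ 4) = 408 / (4.5850 − 2) = 157.836 ms/bit
  a = 707 − 157.836 × 2 = 391.328 ms
Then RT(8) = 391.328 + 157.836 × log₂ 8 = 391.328 + 157.836 × 3 ≈ 864.836 ms.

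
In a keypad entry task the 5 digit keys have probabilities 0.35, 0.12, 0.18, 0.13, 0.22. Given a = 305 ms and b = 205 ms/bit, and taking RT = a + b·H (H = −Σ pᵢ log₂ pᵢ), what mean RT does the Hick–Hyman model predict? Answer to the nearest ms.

H = 0.35·log₂(1/0.35) + 0.12·log₂(1/0.12) + 0.18·log₂(1/0.18) + 0.13·log₂(1/0.13) + 0.22·log₂(1/0.22) = 2.2057 bits.
RT = 305 + 205 × 2.2057 = 757.17 ms.

757 ms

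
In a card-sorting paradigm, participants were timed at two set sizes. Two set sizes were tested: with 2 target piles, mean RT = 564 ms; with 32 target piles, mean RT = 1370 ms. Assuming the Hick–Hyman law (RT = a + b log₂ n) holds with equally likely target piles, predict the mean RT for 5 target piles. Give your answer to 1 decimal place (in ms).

Solve the two-equation system in a and b:
  b = (1370 − 564) / (log₂ 32 − log₂ 2) = 806 / (5 − 1) = 201.500 ms/bit
  a = 564 − 201.500 × 1 = 362.500 ms
Then RT(5) = 362.500 + 201.500 × log₂ 5 = 362.500 + 201.500 × 2.3219 ≈ 830.369 ms.

830.4 ms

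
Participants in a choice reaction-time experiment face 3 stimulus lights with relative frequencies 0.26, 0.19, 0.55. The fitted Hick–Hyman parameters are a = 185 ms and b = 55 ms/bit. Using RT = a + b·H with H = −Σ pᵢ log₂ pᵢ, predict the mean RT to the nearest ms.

264 ms

H = 0.26·log₂(1/0.26) + 0.19·log₂(1/0.19) + 0.55·log₂(1/0.55) = 1.4349 bits.
RT = 185 + 55 × 1.4349 = 263.92 ms.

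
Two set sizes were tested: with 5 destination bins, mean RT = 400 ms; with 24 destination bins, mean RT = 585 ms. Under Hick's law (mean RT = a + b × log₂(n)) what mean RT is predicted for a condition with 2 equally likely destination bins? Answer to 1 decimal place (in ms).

291.9 ms

With log₂ n on the abscissa the relation is linear; from the two conditions:
  b = (585 − 400) / (log₂ 24 − log₂ 5) = 185 / (4.5850 − 2.3219) = 81.749 ms/bit
  a = 400 − 81.749 × 2.3219 = 210.186 ms
Then RT(2) = 210.186 + 81.749 × log₂ 2 = 210.186 + 81.749 × 1 ≈ 291.934 ms.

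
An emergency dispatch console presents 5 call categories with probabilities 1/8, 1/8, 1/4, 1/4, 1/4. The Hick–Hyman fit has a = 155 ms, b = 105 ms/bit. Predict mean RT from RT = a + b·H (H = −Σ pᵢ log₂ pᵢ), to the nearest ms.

H = −Σ pᵢ log₂ pᵢ = 0.125·3 + 0.125·3 + 0.25·2 + 0.25·2 + 0.25·2 = 2.250 bits.
RT = 155 + 105 × 2.250 = 391.25 ms.

391 ms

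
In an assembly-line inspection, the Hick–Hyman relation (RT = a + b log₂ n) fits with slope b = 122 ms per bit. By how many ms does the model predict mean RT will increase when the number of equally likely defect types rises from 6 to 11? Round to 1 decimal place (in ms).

106.7 ms

The intercept a cancels: ΔRT = b·(log₂ n₂ − log₂ n₁) = b·log₂(n₂/n₁).
log₂(11) − log₂(6) = 3.4594 − 2.5850 = 0.8745.
ΔRT = 122 × 0.8745 = 106.685 ms.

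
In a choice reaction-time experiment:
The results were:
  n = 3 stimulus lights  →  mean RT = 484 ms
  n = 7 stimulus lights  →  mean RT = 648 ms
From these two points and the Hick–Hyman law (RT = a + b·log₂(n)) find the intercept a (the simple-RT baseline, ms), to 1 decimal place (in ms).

271.4 ms

b = (RT₂ − RT₁)/(log₂ n₂ − log₂ n₁) = (648 − 484)/(2.8074 − 1.5850) = 134.163 ms/bit.
Intercept: a = 484 − 134.163·log₂(3) = 271.356 ms.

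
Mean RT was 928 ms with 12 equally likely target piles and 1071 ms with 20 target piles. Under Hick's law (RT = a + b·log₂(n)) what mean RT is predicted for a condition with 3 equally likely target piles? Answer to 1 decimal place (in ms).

Solve the two-equation system in a and b:
  b = (1071 − 928) / (log₂ 20 − log₂ 12) = 143 / (4.3219 − 3.5850) = 194.039 ms/bit
  a = 928 − 194.039 × 3.5850 = 232.378 ms
Then RT(3) = 232.378 + 194.039 × log₂ 3 = 232.378 + 194.039 × 1.5850 ≈ 539.922 ms.

539.9 ms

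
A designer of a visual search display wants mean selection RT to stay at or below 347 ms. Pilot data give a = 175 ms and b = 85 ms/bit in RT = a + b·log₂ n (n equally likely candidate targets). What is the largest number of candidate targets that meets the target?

4

Set 175 + 85·log₂ n ≤ 347 → log₂ n ≤ (347 − 175)/85 = 2.0235.
So n ≤ 2^2.0235 = 4.066; the largest integer n is 4.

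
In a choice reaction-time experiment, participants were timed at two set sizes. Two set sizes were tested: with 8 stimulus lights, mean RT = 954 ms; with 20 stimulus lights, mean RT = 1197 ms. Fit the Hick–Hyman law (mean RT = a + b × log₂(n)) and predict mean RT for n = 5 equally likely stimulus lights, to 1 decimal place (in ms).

829.4 ms

With log₂ n on the abscissa the relation is linear; from the two conditions:
  b = (1197 − 954) / (log₂ 20 − log₂ 8) = 243 / (4.3219 − 3) = 183.822 ms/bit
  a = 954 − 183.822 × 3 = 402.533 ms
Then RT(5) = 402.533 + 183.822 × log₂ 5 = 402.533 + 183.822 × 2.3219 ≈ 829.355 ms.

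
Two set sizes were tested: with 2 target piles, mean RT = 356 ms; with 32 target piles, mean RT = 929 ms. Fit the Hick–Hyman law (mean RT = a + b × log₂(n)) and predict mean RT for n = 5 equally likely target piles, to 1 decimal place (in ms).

Fit slope and intercept:
  b = (929 − 356) / (log₂ 32 − log₂ 2) = 573 / (5 − 1) = 143.250 ms/bit
  a = 356 − 143.250 × 1 = 212.750 ms
Then RT(5) = 212.750 + 143.250 × log₂ 5 = 212.750 + 143.250 × 2.3219 ≈ 545.366 ms.

545.4 ms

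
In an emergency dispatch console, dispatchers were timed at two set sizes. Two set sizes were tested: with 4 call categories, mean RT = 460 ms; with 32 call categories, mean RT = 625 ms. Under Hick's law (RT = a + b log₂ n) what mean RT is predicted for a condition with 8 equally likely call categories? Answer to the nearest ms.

515 ms

Fit slope and intercept:
  b = (625 − 460) / (log₂ 32 − log₂ 4) = 165 / (5 − 2) = 55 ms/bit
  a = 460 − 55 × 2 = 350 ms
Then RT(8) = 350 + 55 × log₂ 8 = 350 + 55 × 3 ≈ 515.000 ms.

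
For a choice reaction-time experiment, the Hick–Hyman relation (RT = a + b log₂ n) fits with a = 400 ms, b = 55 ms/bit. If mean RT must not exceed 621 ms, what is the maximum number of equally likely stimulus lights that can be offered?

16

55·log₂ n ≤ 621 − 400 = 221, giving log₂ n ≤ 4.0182 and n ≤ 16.203. The largest whole number is 16.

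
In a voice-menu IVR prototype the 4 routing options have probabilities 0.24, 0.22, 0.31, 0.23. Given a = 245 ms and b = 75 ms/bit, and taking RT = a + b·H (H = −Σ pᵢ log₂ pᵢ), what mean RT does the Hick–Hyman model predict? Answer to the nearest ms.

Entropy contributions −pᵢ log₂ pᵢ: 0.4941, 0.4806, 0.5238, 0.4877; sum H = 1.9862 bits.
RT = a + bH = 245 + 75·1.9862 = 393.96 ms.

394 ms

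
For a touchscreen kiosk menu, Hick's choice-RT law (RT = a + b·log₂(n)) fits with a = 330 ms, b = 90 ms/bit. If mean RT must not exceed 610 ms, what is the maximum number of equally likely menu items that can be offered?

8

90·log₂ n ≤ 610 − 330 = 280, giving log₂ n ≤ 3.1111 and n ≤ 8.640. The largest whole number is 8.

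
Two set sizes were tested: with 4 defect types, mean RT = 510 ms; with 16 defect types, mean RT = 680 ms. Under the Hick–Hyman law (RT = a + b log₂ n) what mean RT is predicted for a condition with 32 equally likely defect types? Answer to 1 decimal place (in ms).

765.0 ms

With log₂ n on the abscissa the relation is linear; from the two conditions:
  b = (680 − 510) / (log₂ 16 − log₂ 4) = 170 / (4 − 2) = 85.000 ms/bit
  a = 510 − 85.000 × 2 = 340.000 ms
Then RT(32) = 340.000 + 85.000 × log₂ 32 = 340.000 + 85.000 × 5 ≈ 765.000 ms.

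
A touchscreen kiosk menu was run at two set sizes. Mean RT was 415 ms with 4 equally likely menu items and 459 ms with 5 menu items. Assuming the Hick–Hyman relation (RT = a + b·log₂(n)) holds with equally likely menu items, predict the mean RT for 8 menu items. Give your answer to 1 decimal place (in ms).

Fit slope and intercept:
  b = (459 − 415) / (log₂ 5 − log₂ 4) = 44 / (2.3219 − 2) = 136.676 ms/bit
  a = 415 − 136.676 × 2 = 141.647 ms
Then RT(8) = 141.647 + 136.676 × log₂ 8 = 141.647 + 136.676 × 3 ≈ 551.676 ms.

551.7 ms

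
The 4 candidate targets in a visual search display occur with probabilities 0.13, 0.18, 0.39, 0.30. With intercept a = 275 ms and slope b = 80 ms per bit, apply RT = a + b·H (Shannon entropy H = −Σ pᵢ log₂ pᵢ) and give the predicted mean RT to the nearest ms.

425 ms

Entropy contributions −pᵢ log₂ pᵢ: 0.3826, 0.4453, 0.5298, 0.5211; sum H = 1.8788 bits.
RT = a + bH = 275 + 80·1.8788 = 425.31 ms.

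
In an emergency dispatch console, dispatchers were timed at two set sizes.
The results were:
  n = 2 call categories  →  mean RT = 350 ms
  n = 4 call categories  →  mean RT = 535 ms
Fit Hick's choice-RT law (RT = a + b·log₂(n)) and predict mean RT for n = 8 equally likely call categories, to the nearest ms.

Solve the two-equation system in a and b:
  b = (535 − 350) / (log₂ 4 − log₂ 2) = 185 / (2 − 1) = 185 ms/bit
  a = 350 − 185 × 1 = 165 ms
Then RT(8) = 165 + 185 × log₂ 8 = 165 + 185 × 3 ≈ 720.000 ms.

720 ms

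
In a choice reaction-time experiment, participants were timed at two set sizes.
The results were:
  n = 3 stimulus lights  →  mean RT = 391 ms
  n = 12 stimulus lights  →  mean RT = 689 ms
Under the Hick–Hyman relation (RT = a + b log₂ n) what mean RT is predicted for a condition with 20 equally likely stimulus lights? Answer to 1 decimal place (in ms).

Fit slope and intercept:
  b = (689 − 391) / (log₂ 12 − log₂ 3) = 298 / (3.5850 − 1.5850) = 149.000 ms/bit
  a = 391 − 149.000 × 1.5850 = 154.841 ms
Then RT(20) = 154.841 + 149.000 × log₂ 20 = 154.841 + 149.000 × 4.3219 ≈ 798.808 ms.

798.8 ms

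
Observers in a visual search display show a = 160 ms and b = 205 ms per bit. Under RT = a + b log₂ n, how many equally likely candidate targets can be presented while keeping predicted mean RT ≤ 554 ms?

3

Information budget: (554 − 160)/205 = 1.9220 bits, so n ≤ 2^1.9220 = 3.789 → at most 3.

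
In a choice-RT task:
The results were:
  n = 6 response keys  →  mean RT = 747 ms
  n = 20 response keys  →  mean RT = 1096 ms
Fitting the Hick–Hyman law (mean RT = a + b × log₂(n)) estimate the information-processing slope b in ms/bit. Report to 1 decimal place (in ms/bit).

200.9 ms/bit

b = (RT₂ − RT₁)/(log₂ n₂ − log₂ n₁) = (1096 − 747)/(4.3219 − 2.5850) = 200.925 ms/bit.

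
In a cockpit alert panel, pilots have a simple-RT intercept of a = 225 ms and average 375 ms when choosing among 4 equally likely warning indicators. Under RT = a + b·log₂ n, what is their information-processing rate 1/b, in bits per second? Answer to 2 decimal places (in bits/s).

13.33 bits/s

b = (375 − 225)/log₂ 4 = 150/2 = 75.000 ms per bit = 0.07500 s/bit; the reciprocal is 13.333 bits/s.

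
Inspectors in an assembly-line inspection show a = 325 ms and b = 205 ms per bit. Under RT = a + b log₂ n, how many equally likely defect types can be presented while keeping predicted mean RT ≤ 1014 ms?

205·log₂ n ≤ 1014 − 325 = 689, giving log₂ n ≤ 3.3610 and n ≤ 10.274. The largest whole number is 10.

10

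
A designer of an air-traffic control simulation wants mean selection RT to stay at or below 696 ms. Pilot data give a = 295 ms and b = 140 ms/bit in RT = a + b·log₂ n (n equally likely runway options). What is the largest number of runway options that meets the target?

Information budget: (696 − 295)/140 = 2.8643 bits, so n ≤ 2^2.8643 = 7.282 → at most 7.

7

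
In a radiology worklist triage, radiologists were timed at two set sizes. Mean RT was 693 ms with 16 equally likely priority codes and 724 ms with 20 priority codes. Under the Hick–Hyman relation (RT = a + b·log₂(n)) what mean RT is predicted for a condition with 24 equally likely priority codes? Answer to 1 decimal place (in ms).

RT is linear in log₂ n, so two points fix the line:
  b = (724 − 693) / (log₂ 20 − log₂ 16) = 31 / (4.3219 − 4) = 96.295 ms/bit
  a = 693 − 96.295 × 4 = 307.821 ms
Then RT(24) = 307.821 + 96.295 × log₂ 24 = 307.821 + 96.295 × 4.5850 ≈ 749.329 ms.

749.3 ms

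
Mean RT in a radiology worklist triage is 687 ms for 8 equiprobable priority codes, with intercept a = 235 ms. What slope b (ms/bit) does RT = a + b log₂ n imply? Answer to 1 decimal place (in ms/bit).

150.7 ms/bit

b = (687 − 235) / log₂(8) = 452 / 3 = 150.667 ms/bit.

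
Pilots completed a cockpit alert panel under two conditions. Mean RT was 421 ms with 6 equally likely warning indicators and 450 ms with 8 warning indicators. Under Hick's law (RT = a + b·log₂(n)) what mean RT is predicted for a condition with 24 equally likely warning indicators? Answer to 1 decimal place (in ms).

560.7 ms

With log₂ n on the abscissa the relation is linear; from the two conditions:
  b = (450 − 421) / (log₂ 8 − log₂ 6) = 29 / (3 − 2.5850) = 69.873 ms/bit
  a = 421 − 69.873 × 2.5850 = 240.380 ms
Then RT(24) = 240.380 + 69.873 × log₂ 24 = 240.380 + 69.873 × 4.5850 ≈ 560.746 ms.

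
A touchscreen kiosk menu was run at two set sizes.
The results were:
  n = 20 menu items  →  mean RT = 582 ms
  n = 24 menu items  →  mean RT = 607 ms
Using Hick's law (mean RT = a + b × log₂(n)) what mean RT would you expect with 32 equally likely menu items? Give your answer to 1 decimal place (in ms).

646.4 ms

RT is linear in log₂ n, so two points fix the line:
  b = (607 − 582) / (log₂ 24 − log₂ 20) = 25 / (4.5850 − 4.3219) = 95.045 ms/bit
  a = 582 − 95.045 × 4.3219 = 171.224 ms
Then RT(32) = 171.224 + 95.045 × log₂ 32 = 171.224 + 95.045 × 5 ≈ 646.447 ms.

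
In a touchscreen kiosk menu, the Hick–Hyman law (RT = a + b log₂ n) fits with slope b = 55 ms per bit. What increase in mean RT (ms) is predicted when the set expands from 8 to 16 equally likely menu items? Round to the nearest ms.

ΔRT = (a + b log₂ n₂) − (a + b log₂ n₁) = b·(log₂ n₂ − log₂ n₁).
log₂(16) − log₂(8) = log₂(16/8) = log₂(2) = 1.
ΔRT = 55 × 1.0000 = 55.000 ms.

55 ms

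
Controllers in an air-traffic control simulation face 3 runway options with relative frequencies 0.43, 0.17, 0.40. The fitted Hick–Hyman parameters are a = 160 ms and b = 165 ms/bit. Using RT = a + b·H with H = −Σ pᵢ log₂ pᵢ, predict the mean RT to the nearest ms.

H = 0.43·log₂(1/0.43) + 0.17·log₂(1/0.17) + 0.40·log₂(1/0.40) = 1.4869 bits.
RT = 160 + 165 × 1.4869 = 405.34 ms.

405 ms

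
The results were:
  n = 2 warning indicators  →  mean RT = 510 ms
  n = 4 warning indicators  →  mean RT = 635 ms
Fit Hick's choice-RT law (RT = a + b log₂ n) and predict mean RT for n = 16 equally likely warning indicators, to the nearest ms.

885 ms

RT is linear in log₂ n, so two points fix the line:
  b = (635 − 510) / (log₂ 4 − log₂ 2) = 125 / (2 − 1) = 125 ms/bit
  a = 510 − 125 × 1 = 385 ms
Then RT(16) = 385 + 125 × log₂ 16 = 385 + 125 × 4 ≈ 885.000 ms.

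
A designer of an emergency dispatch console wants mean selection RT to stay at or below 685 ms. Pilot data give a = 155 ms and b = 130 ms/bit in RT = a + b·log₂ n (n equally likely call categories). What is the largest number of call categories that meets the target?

Set 155 + 130·log₂ n ≤ 685 → log₂ n ≤ (685 − 155)/130 = 4.0769.
So n ≤ 2^4.0769 = 16.876; the largest integer n is 16.

16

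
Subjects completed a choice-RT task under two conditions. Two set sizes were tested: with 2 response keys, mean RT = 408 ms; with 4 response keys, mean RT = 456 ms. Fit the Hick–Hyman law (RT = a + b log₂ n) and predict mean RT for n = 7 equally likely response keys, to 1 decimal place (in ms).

494.8 ms

Solve the two-equation system in a and b:
  b = (456 − 408) / (log₂ 4 − log₂ 2) = 48 / (2 − 1) = 48.000 ms/bit
  a = 408 − 48.000 × 1 = 360.000 ms
Then RT(7) = 360.000 + 48.000 × log₂ 7 = 360.000 + 48.000 × 2.8074 ≈ 494.753 ms.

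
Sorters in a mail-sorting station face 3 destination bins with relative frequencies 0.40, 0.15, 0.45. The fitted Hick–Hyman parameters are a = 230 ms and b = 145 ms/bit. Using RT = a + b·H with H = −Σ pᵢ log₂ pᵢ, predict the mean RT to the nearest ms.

441 ms

Entropy contributions −pᵢ log₂ pᵢ: 0.5288, 0.4105, 0.5184; sum H = 1.4577 bits.
RT = a + bH = 230 + 145·1.4577 = 441.37 ms.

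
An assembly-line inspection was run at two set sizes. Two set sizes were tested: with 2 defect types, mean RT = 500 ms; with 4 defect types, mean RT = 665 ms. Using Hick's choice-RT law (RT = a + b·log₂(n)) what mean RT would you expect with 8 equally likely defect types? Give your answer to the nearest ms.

830 ms

With log₂ n on the abscissa the relation is linear; from the two conditions:
  b = (665 − 500) / (log₂ 4 − log₂ 2) = 165 / (2 − 1) = 165 ms/bit
  a = 500 − 165 × 1 = 335 ms
Then RT(8) = 335 + 165 × log₂ 8 = 335 + 165 × 3 ≈ 830.000 ms.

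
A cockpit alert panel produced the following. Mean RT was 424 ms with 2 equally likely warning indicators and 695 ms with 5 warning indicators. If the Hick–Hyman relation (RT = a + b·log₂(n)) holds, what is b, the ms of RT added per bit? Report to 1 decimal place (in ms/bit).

205.0 ms/bit

b = (RT₂ − RT₁)/(log₂ n₂ − log₂ n₁) = (695 − 424)/(2.3219 − 1) = 205.004 ms/bit.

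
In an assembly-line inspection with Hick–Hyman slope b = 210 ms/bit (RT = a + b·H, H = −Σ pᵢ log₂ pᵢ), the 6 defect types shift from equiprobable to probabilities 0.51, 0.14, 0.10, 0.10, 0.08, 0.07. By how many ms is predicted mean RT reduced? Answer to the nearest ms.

The RT saving is b·ΔH. Equiprobable H₀ = log₂(6) = 2.5850 bits; with the given probabilities H = 2.1170 bits.
b·(H₀ − H) = 210 × (2.5850 − 2.1170) = 98.27 ms.

98 ms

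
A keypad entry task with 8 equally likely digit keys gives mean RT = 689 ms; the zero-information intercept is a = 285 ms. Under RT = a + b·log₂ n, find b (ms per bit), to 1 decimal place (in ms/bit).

8 alternatives carry log₂ 8 = 3 bits; the choice cost is 689 − 285 = 404 ms, so b = 404/3 = 134.667 ms/bit.

134.7 ms/bit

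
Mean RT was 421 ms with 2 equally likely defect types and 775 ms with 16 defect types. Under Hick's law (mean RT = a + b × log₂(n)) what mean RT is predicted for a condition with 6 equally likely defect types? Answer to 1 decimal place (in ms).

Fit slope and intercept:
  b = (775 − 421) / (log₂ 16 − log₂ 2) = 354 / (4 − 1) = 118.000 ms/bit
  a = 421 − 118.000 × 1 = 303.000 ms
Then RT(6) = 303.000 + 118.000 × log₂ 6 = 303.000 + 118.000 × 2.5850 ≈ 608.026 ms.

608.0 ms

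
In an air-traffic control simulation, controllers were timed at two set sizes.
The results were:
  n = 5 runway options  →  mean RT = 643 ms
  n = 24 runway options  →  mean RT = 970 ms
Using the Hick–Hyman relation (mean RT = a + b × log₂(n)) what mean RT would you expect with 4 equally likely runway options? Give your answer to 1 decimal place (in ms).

596.5 ms

With log₂ n on the abscissa the relation is linear; from the two conditions:
  b = (970 − 643) / (log₂ 24 − log₂ 5) = 327 / (4.5850 − 2.3219) = 144.496 ms/bit
  a = 643 − 144.496 × 2.3219 = 307.490 ms
Then RT(4) = 307.490 + 144.496 × log₂ 4 = 307.490 + 144.496 × 2 ≈ 596.483 ms.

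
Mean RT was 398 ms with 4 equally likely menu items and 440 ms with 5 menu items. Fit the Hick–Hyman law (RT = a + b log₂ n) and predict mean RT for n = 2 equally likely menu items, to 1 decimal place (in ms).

267.5 ms

RT is linear in log₂ n, so two points fix the line:
  b = (440 − 398) / (log₂ 5 − log₂ 4) = 42 / (2.3219 − 2) = 130.464 ms/bit
  a = 398 − 130.464 × 2 = 137.072 ms
Then RT(2) = 137.072 + 130.464 × log₂ 2 = 137.072 + 130.464 × 1 ≈ 267.536 ms.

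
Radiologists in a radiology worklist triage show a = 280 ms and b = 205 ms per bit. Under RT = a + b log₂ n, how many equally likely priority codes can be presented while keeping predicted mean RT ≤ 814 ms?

Information budget: (814 − 280)/205 = 2.6049 bits, so n ≤ 2^2.6049 = 6.083 → at most 6.

6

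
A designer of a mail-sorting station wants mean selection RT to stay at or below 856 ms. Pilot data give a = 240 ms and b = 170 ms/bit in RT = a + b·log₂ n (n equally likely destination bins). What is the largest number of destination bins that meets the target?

Information budget: (856 − 240)/170 = 3.6235 bits, so n ≤ 2^3.6235 = 12.325 → at most 12.

12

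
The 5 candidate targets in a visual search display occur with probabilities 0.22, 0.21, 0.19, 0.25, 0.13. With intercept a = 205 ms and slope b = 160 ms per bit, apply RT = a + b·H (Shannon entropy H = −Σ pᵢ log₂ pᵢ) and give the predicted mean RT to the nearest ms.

H = 0.22·log₂(1/0.22) + 0.21·log₂(1/0.21) + 0.19·log₂(1/0.19) + 0.25·log₂(1/0.25) + 0.13·log₂(1/0.13) = 2.2913 bits.
RT = 205 + 160 × 2.2913 = 571.60 ms.

572 ms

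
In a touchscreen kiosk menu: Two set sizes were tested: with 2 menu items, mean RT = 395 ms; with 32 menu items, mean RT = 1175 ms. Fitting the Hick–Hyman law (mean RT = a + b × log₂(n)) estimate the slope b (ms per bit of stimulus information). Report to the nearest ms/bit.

b = (RT₂ − RT₁)/(log₂ n₂ − log₂ n₁) = (1175 − 395)/(5 − 1) = 195 ms/bit.

195 ms/bit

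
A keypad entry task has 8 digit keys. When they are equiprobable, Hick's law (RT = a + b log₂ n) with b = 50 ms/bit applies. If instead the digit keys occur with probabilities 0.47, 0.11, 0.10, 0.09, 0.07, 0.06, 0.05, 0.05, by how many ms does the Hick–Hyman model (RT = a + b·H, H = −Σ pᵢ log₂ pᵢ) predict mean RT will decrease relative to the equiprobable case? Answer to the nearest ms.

27 ms

Equiprobable entropy H₀ = log₂ 8 = 3.0000 bits.
Skewed entropy H = −Σ pᵢ log₂ pᵢ = 2.4514 bits.
ΔRT = b·(H₀ − H) = 50 × 0.5486 = 27.43 ms.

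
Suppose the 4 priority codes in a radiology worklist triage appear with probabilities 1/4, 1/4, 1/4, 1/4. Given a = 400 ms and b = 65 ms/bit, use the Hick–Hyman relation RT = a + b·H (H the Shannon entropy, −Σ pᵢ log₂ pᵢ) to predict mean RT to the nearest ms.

530 ms

H = −Σ pᵢ log₂ pᵢ = 0.25·2 + 0.25·2 + 0.25·2 + 0.25·2 = 2.000 bits.
RT = 400 + 65 × 2.000 = 530.00 ms.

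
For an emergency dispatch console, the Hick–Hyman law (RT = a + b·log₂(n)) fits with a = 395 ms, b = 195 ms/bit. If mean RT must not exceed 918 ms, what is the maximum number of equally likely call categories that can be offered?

6

Information budget: (918 − 395)/195 = 2.6821 bits, so n ≤ 2^2.6821 = 6.418 → at most 6.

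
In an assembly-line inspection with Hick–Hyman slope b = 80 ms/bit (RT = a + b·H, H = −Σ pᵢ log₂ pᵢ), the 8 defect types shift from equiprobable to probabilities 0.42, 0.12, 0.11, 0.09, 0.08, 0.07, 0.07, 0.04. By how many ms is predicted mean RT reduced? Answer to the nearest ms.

34 ms

The RT saving is b·ΔH. Equiprobable H₀ = log₂(8) = 3.0000 bits; with the given probabilities H = 2.5700 bits.
b·(H₀ − H) = 80 × (3.0000 − 2.5700) = 34.40 ms.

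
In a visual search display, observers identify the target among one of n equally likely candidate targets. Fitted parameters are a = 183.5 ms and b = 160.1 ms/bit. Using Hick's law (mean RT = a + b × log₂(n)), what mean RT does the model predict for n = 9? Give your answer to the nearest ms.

691 ms

log₂(9) = 3.1699 bits, so RT = 183.5 + 160.1 × 3.1699 ≈ 691.005 ms.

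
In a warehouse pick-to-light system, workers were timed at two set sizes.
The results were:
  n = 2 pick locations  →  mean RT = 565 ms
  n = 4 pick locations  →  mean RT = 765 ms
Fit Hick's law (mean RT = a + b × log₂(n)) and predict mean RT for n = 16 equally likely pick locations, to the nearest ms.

1165 ms

RT is linear in log₂ n, so two points fix the line:
  b = (765 − 565) / (log₂ 4 − log₂ 2) = 200 / (2 − 1) = 200 ms/bit
  a = 565 − 200 × 1 = 365 ms
Then RT(16) = 365 + 200 × log₂ 16 = 365 + 200 × 4 ≈ 1165.000 ms.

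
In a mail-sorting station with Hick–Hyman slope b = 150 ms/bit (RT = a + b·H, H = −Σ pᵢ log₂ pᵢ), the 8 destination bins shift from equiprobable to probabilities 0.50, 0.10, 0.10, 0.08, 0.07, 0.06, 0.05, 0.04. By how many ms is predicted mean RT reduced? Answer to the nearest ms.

The RT saving is b·ΔH. Equiprobable H₀ = log₂(8) = 3.0000 bits; with the given probabilities H = 2.3698 bits.
b·(H₀ − H) = 150 × (3.0000 − 2.3698) = 94.52 ms.

95 ms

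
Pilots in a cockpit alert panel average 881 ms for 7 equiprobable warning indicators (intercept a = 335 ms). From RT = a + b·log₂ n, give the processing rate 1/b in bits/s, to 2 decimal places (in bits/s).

Choice component = 881 − 335 = 546 ms over log₂(7) = 2.8074 bits.
b = 546 / 2.8074 = 194.489 ms/bit, so 1/b = 5.142 bits/s.

5.14 bits/s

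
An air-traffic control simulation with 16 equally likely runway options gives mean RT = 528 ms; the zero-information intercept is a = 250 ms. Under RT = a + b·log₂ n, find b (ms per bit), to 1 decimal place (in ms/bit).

b = (528 − 250) / log₂(16) = 278 / 4 = 69.500 ms/bit.

69.5 ms/bit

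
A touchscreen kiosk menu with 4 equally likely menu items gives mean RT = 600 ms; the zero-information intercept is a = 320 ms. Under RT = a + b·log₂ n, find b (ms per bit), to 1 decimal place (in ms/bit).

4 alternatives carry log₂ 4 = 2 bits; the choice cost is 600 − 320 = 280 ms, so b = 280/2 = 140.000 ms/bit.

140.0 ms/bit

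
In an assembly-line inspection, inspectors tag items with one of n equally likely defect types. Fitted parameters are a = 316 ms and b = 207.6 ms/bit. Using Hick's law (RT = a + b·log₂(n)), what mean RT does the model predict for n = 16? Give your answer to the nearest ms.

log₂(16) = 4 bits, so RT = 316 + 207.6 × 4 ≈ 1146.400 ms.

1146 ms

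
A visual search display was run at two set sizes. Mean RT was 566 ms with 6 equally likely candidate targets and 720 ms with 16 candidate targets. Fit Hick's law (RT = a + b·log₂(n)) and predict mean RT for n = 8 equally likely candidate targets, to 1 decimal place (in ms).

With log₂ n on the abscissa the relation is linear; from the two conditions:
  b = (720 − 566) / (log₂ 16 − log₂ 6) = 154 / (4 − 2.5850) = 108.831 ms/bit
  a = 566 − 108.831 × 2.5850 = 284.676 ms
Then RT(8) = 284.676 + 108.831 × log₂ 8 = 284.676 + 108.831 × 3 ≈ 611.169 ms.

611.2 ms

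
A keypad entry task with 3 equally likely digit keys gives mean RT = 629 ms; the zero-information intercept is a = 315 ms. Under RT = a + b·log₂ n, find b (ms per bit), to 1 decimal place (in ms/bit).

198.1 ms/bit

3 alternatives carry log₂ 3 = 1.5850 bits; the choice cost is 629 − 315 = 314 ms, so b = 314/1.5850 = 198.112 ms/bit.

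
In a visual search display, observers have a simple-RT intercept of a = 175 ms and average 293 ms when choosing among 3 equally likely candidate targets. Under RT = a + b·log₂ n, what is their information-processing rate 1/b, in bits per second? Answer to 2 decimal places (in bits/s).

Choice component = 293 − 175 = 118 ms over log₂(3) = 1.5850 bits.
b = 118 / 1.5850 = 74.450 ms/bit, so 1/b = 13.432 bits/s.

13.43 bits/s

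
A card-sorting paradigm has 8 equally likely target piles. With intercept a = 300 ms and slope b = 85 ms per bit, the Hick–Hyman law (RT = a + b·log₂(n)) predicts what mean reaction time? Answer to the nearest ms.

555 ms

log₂(8) = 3 bits, so RT = 300 + 85 × 3 ≈ 555.000 ms.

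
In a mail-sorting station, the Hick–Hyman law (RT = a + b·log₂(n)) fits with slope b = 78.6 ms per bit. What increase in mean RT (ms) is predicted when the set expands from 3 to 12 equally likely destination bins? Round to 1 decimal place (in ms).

The intercept a cancels: ΔRT = b·(log₂ n₂ − log₂ n₁) = b·log₂(n₂/n₁).
log₂(12) − log₂(3) = log₂(12/3) = log₂(4) = 2.
ΔRT = 78.6 × 2.0000 = 157.200 ms.

157.2 ms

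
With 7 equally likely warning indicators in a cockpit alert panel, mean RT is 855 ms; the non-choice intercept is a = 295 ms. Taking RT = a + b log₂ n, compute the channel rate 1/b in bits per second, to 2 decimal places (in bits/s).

Choice component = 855 − 295 = 560 ms over log₂(7) = 2.8074 bits.
b = 560 / 2.8074 = 199.476 ms/bit, so 1/b = 5.013 bits/s.

5.01 bits/s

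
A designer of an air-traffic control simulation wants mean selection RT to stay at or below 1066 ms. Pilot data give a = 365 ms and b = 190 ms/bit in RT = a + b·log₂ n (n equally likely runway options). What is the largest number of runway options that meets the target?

12

190·log₂ n ≤ 1066 − 365 = 701, giving log₂ n ≤ 3.6895 and n ≤ 12.902. The largest whole number is 12.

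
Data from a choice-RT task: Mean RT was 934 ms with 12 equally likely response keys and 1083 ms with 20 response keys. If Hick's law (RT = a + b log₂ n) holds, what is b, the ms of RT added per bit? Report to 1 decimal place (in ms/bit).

Slope: b = (1083 − 934) / (log₂ 20 − log₂ 12) = 149/0.7370 = 202.180 ms/bit.

202.2 ms/bit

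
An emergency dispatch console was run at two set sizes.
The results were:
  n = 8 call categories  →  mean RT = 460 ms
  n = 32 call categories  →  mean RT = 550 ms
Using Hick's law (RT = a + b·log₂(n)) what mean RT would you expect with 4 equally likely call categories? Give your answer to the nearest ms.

415 ms

RT is linear in log₂ n, so two points fix the line:
  b = (550 − 460) / (log₂ 32 − log₂ 8) = 90 / (5 − 3) = 45 ms/bit
  a = 460 − 45 × 3 = 325 ms
Then RT(4) = 325 + 45 × log₂ 4 = 325 + 45 × 2 ≈ 415.000 ms.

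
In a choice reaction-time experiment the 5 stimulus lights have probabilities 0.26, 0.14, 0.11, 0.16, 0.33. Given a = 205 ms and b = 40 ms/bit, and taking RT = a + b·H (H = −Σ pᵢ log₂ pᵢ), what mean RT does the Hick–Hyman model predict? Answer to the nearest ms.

Entropy contributions −pᵢ log₂ pᵢ: 0.5053, 0.3971, 0.3503, 0.4230, 0.5278; sum H = 2.2035 bits.
RT = a + bH = 205 + 40·2.2035 = 293.14 ms.

293 ms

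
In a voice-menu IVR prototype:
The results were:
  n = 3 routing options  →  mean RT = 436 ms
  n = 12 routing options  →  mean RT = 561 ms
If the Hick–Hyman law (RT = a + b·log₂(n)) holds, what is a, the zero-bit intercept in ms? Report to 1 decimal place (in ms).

336.9 ms

Slope: b = (561 − 436) / (log₂ 12 − log₂ 3) = 125/2.0000 = 62.500 ms/bit.
a = RT₁ − b·log₂ n₁ = 436 − 62.500 × 1.5850 = 336.940 ms.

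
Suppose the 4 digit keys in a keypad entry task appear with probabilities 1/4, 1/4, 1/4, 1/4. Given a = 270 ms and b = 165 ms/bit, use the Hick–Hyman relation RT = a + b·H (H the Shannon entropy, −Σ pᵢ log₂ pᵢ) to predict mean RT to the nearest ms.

600 ms

Each term −pᵢ log₂ pᵢ: 0.25·2 + 0.25·2 + 0.25·2 + 0.25·2; summed, H = 2.000 bits.
Mean RT = a + bH = 270 + 165·2.000 = 600.00 ms.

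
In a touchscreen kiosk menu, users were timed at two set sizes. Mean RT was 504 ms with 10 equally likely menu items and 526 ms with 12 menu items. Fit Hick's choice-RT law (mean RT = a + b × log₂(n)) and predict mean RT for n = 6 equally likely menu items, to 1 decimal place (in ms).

442.4 ms

Fit slope and intercept:
  b = (526 − 504) / (log₂ 12 − log₂ 10) = 22 / (3.5850 − 3.3219) = 83.639 ms/bit
  a = 504 − 83.639 × 3.3219 = 226.156 ms
Then RT(6) = 226.156 + 83.639 × log₂ 6 = 226.156 + 83.639 × 2.5850 ≈ 442.361 ms.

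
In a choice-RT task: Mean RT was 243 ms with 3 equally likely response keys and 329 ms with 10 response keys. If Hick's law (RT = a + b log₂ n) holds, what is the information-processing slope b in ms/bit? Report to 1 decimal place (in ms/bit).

Slope: b = (329 − 243) / (log₂ 10 − log₂ 3) = 86/1.7370 = 49.512 ms/bit.

49.5 ms/bit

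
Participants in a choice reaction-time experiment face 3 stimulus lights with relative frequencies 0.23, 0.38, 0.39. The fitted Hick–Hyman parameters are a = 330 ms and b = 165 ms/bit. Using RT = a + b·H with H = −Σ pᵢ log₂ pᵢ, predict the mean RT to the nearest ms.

Entropy contributions −pᵢ log₂ pᵢ: 0.4877, 0.5305, 0.5298; sum H = 1.5479 bits.
RT = a + bH = 330 + 165·1.5479 = 585.41 ms.

585 ms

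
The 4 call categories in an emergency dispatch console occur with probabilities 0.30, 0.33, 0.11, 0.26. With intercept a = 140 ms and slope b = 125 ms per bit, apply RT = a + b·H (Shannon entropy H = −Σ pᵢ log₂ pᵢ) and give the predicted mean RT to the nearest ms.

Entropy contributions −pᵢ log₂ pᵢ: 0.5211, 0.5278, 0.3503, 0.5053; sum H = 1.9045 bits.
RT = a + bH = 140 + 125·1.9045 = 378.06 ms.

378 ms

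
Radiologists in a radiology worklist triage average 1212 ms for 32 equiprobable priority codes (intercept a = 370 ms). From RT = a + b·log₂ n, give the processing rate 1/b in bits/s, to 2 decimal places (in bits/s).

5.94 bits/s

Choice component = 1212 − 370 = 842 ms over log₂(32) = 5 bits.
b = 842 / 5 = 168.400 ms/bit, so 1/b = 5.938 bits/s.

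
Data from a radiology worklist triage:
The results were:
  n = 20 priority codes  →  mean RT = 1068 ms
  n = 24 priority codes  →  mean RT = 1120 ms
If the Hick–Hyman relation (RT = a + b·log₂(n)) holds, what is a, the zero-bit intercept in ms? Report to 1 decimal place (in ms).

Slope: b = (1120 − 1068) / (log₂ 24 − log₂ 20) = 52/0.2630 = 197.693 ms/bit.
a = RT₁ − b·log₂ n₁ = 1068 − 197.693 × 4.3219 = 213.586 ms.

213.6 ms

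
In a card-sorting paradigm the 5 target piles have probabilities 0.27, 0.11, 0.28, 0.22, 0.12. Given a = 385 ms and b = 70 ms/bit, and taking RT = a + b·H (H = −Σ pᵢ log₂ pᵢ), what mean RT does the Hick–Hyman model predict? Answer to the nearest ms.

Entropy contributions −pᵢ log₂ pᵢ: 0.5100, 0.3503, 0.5142, 0.4806, 0.3671; sum H = 2.2222 bits.
RT = a + bH = 385 + 70·2.2222 = 540.55 ms.

541 ms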